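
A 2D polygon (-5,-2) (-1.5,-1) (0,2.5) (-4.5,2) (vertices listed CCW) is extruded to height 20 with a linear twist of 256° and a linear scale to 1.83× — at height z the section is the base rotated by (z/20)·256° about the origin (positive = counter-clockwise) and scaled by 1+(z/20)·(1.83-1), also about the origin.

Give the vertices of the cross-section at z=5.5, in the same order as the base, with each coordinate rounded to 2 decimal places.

Cross-section at z=5.5: (0.25,-6.61) (0.54,-2.15) (-2.89,1.03) (-4.17,-4.38)

t = z/height = 5.5/20 = 0.275
s = 1 + (scale-1)·z/height = 1 + (1.83-1)·5.5/20 = 1.228250
θ = twist·z/height = 256°·5.5/20 = 70.4000° = 1.228712 rad
cos θ = 0.335452, sin θ = 0.942057 (intermediates below are computed at full precision and shown rounded to 5 d.p.)
v1: (-5,-2) → rotate → (0.20686,-5.38119) → ×s → (0.25407,-6.60945) → (0.25,-6.61)
v2: (-1.5,-1) → rotate → (0.43888,-1.74854) → ×s → (0.53905,-2.14764) → (0.54,-2.15)
v3: (0,2.5) → rotate → (-2.35514,0.83863) → ×s → (-2.89271,1.03005) → (-2.89,1.03)
v4: (-4.5,2) → rotate → (-3.39365,-3.56836) → ×s → (-4.16825,-4.38283) → (-4.17,-4.38)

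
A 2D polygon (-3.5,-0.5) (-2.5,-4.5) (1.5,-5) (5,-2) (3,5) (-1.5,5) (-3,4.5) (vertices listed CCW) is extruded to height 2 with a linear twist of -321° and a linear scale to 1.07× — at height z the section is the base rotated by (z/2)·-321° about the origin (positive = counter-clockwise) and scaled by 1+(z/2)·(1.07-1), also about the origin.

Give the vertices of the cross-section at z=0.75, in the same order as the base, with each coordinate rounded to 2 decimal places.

t = z/height = 0.75/2 = 0.375
s = 1 + (scale-1)·z/height = 1 + (1.07-1)·0.75/2 = 1.026250
θ = twist·z/height = -321°·0.75/2 = -120.3750° = -2.100940 rad
cos θ = -0.505657, sin θ = -0.862734 (intermediates below are computed at full precision and shown rounded to 5 d.p.)
v1: (-3.5,-0.5) → rotate → (1.33843,3.27240) → ×s → (1.37357,3.35830) → (1.37,3.36)
v2: (-2.5,-4.5) → rotate → (-2.61816,4.43229) → ×s → (-2.68689,4.54864) → (-2.69,4.55)
v3: (1.5,-5) → rotate → (-5.07216,1.23419) → ×s → (-5.20530,1.26658) → (-5.21,1.27)
v4: (5,-2) → rotate → (-4.25376,-3.30236) → ×s → (-4.36542,-3.38904) → (-4.37,-3.39)
v5: (3,5) → rotate → (2.79670,-5.11649) → ×s → (2.87011,-5.25080) → (2.87,-5.25)
v6: (-1.5,5) → rotate → (5.07216,-1.23419) → ×s → (5.20530,-1.26658) → (5.21,-1.27)
v7: (-3,4.5) → rotate → (5.39928,0.31274) → ×s → (5.54101,0.32095) → (5.54,0.32)

Cross-section at z=0.75: (1.37,3.36) (-2.69,4.55) (-5.21,1.27) (-4.37,-3.39) (2.87,-5.25) (5.21,-1.27) (5.54,0.32)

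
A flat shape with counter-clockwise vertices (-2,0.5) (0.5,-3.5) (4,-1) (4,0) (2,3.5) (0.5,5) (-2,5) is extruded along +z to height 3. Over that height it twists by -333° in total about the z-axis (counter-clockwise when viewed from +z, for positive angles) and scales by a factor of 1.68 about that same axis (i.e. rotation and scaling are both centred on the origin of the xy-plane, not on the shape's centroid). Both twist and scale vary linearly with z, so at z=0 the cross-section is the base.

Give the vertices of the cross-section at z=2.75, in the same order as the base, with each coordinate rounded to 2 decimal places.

t = z/height = 2.75/3 = 0.916667
s = 1 + (scale-1)·z/height = 1 + (1.68-1)·2.75/3 = 1.623333
θ = twist·z/height = -333°·2.75/3 = -305.2500° = -5.327618 rad
cos θ = 0.577145, sin θ = 0.816642 (intermediates below are computed at full precision and shown rounded to 5 d.p.)
v1: (-2,0.5) → rotate → (-1.56261,-1.34471) → ×s → (-2.53664,-2.18291) → (-2.54,-2.18)
v2: (0.5,-3.5) → rotate → (3.14682,-1.61169) → ×s → (5.10833,-2.61631) → (5.11,-2.62)
v3: (4,-1) → rotate → (3.12522,2.68942) → ×s → (5.07328,4.36583) → (5.07,4.37)
v4: (4,0) → rotate → (2.30858,3.26657) → ×s → (3.74760,5.30273) → (3.75,5.30)
v5: (2,3.5) → rotate → (-1.70396,3.65329) → ×s → (-2.76609,5.93051) → (-2.77,5.93)
v6: (0.5,5) → rotate → (-3.79464,3.29405) → ×s → (-6.15996,5.34734) → (-6.16,5.35)
v7: (-2,5) → rotate → (-5.23750,1.25244) → ×s → (-8.50221,2.03313) → (-8.50,2.03)

Cross-section at z=2.75: (-2.54,-2.18) (5.11,-2.62) (5.07,4.37) (3.75,5.30) (-2.77,5.93) (-6.16,5.35) (-8.50,2.03)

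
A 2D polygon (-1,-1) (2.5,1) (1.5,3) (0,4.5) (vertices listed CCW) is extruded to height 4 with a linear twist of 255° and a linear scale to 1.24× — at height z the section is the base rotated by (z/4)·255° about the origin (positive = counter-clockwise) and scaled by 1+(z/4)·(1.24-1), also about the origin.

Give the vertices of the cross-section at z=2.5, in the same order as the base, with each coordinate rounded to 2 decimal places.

t = z/height = 2.5/4 = 0.625
s = 1 + (scale-1)·z/height = 1 + (1.24-1)·2.5/4 = 1.150000
θ = twist·z/height = 255°·2.5/4 = 159.3750° = 2.781618 rad
cos θ = -0.935906, sin θ = 0.352250 (intermediates below are computed at full precision and shown rounded to 5 d.p.)
v1: (-1,-1) → rotate → (1.28816,0.58366) → ×s → (1.48138,0.67120) → (1.48,0.67)
v2: (2.5,1) → rotate → (-2.69201,-0.05528) → ×s → (-3.09582,-0.06357) → (-3.10,-0.06)
v3: (1.5,3) → rotate → (-2.46061,-2.27934) → ×s → (-2.82970,-2.62124) → (-2.83,-2.62)
v4: (0,4.5) → rotate → (-1.58513,-4.21158) → ×s → (-1.82289,-4.84331) → (-1.82,-4.84)

Cross-section at z=2.5: (1.48,0.67) (-3.10,-0.06) (-2.83,-2.62) (-1.82,-4.84)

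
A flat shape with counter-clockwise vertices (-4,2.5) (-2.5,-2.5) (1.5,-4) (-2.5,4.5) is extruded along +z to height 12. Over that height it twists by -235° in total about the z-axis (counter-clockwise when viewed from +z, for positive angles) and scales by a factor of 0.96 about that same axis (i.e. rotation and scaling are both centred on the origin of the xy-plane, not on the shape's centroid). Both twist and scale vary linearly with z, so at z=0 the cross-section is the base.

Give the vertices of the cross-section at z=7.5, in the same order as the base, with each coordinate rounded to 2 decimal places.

t = z/height = 7.5/12 = 0.625
s = 1 + (scale-1)·z/height = 1 + (0.96-1)·7.5/12 = 0.975000
θ = twist·z/height = -235°·7.5/12 = -146.8750° = -2.563452 rad
cos θ = -0.837480, sin θ = -0.546467 (intermediates below are computed at full precision and shown rounded to 5 d.p.)
v1: (-4,2.5) → rotate → (4.71609,0.09217) → ×s → (4.59819,0.08986) → (4.60,0.09)
v2: (-2.5,-2.5) → rotate → (0.72753,3.45987) → ×s → (0.70934,3.37337) → (0.71,3.37)
v3: (1.5,-4) → rotate → (-3.44209,2.53022) → ×s → (-3.35604,2.46696) → (-3.36,2.47)
v4: (-2.5,4.5) → rotate → (4.55280,-2.40249) → ×s → (4.43898,-2.34243) → (4.44,-2.34)

Cross-section at z=7.5: (4.60,0.09) (0.71,3.37) (-3.36,2.47) (4.44,-2.34)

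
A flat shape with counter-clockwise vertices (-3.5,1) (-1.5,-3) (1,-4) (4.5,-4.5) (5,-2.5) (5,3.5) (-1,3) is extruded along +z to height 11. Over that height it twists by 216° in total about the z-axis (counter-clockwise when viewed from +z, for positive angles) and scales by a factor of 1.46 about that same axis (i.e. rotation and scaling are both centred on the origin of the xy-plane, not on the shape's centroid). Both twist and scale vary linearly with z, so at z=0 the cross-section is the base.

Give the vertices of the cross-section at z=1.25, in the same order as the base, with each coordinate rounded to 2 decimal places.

t = z/height = 1.25/11 = 0.113636
s = 1 + (scale-1)·z/height = 1 + (1.46-1)·1.25/11 = 1.052273
θ = twist·z/height = 216°·1.25/11 = 24.5455° = 0.428399 rad
cos θ = 0.909632, sin θ = 0.415415 (intermediates below are computed at full precision and shown rounded to 5 d.p.)
v1: (-3.5,1) → rotate → (-3.59913,-0.54432) → ×s → (-3.78726,-0.57277) → (-3.79,-0.57)
v2: (-1.5,-3) → rotate → (-0.11820,-3.35202) → ×s → (-0.12438,-3.52724) → (-0.12,-3.53)
v3: (1,-4) → rotate → (2.57129,-3.22311) → ×s → (2.70570,-3.39159) → (2.71,-3.39)
v4: (4.5,-4.5) → rotate → (5.96271,-2.22398) → ×s → (6.27440,-2.34023) → (6.27,-2.34)
v5: (5,-2.5) → rotate → (5.58670,-0.19700) → ×s → (5.87873,-0.20730) → (5.88,-0.21)
v6: (5,3.5) → rotate → (3.09421,5.26079) → ×s → (3.25595,5.53578) → (3.26,5.54)
v7: (-1,3) → rotate → (-2.15588,2.31348) → ×s → (-2.26857,2.43441) → (-2.27,2.43)

Cross-section at z=1.25: (-3.79,-0.57) (-0.12,-3.53) (2.71,-3.39) (6.27,-2.34) (5.88,-0.21) (3.26,5.54) (-2.27,2.43)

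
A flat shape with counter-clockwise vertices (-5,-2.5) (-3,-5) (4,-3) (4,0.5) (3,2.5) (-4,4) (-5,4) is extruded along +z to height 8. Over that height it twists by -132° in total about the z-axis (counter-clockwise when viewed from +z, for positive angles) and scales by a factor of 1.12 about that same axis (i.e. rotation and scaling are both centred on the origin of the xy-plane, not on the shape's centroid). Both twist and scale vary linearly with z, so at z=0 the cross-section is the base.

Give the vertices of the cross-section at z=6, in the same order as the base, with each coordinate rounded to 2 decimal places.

Cross-section at z=6: (-1.84,5.81) (-4.87,4.08) (-3.91,-3.79) (-0.14,-4.39) (2.18,-3.66) (4.99,3.62) (5.16,4.70)

t = z/height = 6/8 = 0.75
s = 1 + (scale-1)·z/height = 1 + (1.12-1)·6/8 = 1.090000
θ = twist·z/height = -132°·6/8 = -99.0000° = -1.727876 rad
cos θ = -0.156434, sin θ = -0.987688 (intermediates below are computed at full precision and shown rounded to 5 d.p.)
v1: (-5,-2.5) → rotate → (-1.68705,5.32953) → ×s → (-1.83888,5.80919) → (-1.84,5.81)
v2: (-3,-5) → rotate → (-4.46914,3.74524) → ×s → (-4.87136,4.08231) → (-4.87,4.08)
v3: (4,-3) → rotate → (-3.58880,-3.48145) → ×s → (-3.91180,-3.79478) → (-3.91,-3.79)
v4: (4,0.5) → rotate → (-0.13189,-4.02897) → ×s → (-0.14376,-4.39158) → (-0.14,-4.39)
v5: (3,2.5) → rotate → (1.99992,-3.35415) → ×s → (2.17991,-3.65602) → (2.18,-3.66)
v6: (-4,4) → rotate → (4.57649,3.32502) → ×s → (4.98838,3.62427) → (4.99,3.62)
v7: (-5,4) → rotate → (4.73293,4.31270) → ×s → (5.15889,4.70085) → (5.16,4.70)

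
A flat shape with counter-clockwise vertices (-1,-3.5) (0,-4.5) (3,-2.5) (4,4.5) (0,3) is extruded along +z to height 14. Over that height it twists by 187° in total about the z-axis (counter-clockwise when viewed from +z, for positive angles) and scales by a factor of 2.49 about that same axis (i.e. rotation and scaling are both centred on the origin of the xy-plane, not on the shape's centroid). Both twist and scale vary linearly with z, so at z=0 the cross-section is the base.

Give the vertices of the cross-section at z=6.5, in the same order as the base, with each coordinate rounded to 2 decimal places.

Cross-section at z=6.5: (5.82,-2.02) (7.60,-0.42) (4.50,4.83) (-7.23,7.18) (-5.07,0.28)

t = z/height = 6.5/14 = 0.464286
s = 1 + (scale-1)·z/height = 1 + (2.49-1)·6.5/14 = 1.691786
θ = twist·z/height = 187°·6.5/14 = 86.8214° = 1.515320 rad
cos θ = 0.055448, sin θ = 0.998462 (intermediates below are computed at full precision and shown rounded to 5 d.p.)
v1: (-1,-3.5) → rotate → (3.43917,-1.19253) → ×s → (5.81833,-2.01750) → (5.82,-2.02)
v2: (0,-4.5) → rotate → (4.49308,-0.24952) → ×s → (7.60132,-0.42213) → (7.60,-0.42)
v3: (3,-2.5) → rotate → (2.66250,2.85676) → ×s → (4.50438,4.83303) → (4.50,4.83)
v4: (4,4.5) → rotate → (-4.27128,4.24336) → ×s → (-7.22610,7.17886) → (-7.23,7.18)
v5: (0,3) → rotate → (-2.99538,0.16634) → ×s → (-5.06755,0.28142) → (-5.07,0.28)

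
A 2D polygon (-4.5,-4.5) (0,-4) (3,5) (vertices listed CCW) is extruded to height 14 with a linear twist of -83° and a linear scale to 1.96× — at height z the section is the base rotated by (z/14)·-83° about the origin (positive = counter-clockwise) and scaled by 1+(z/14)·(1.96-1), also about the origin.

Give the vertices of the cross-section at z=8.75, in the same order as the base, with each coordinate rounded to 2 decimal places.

Cross-section at z=8.75: (-10.11,1.22) (-5.03,-3.95) (9.26,1.16)

t = z/height = 8.75/14 = 0.625
s = 1 + (scale-1)·z/height = 1 + (1.96-1)·8.75/14 = 1.600000
θ = twist·z/height = -83°·8.75/14 = -51.8750° = -0.905390 rad
cos θ = 0.617379, sin θ = -0.786666 (intermediates below are computed at full precision and shown rounded to 5 d.p.)
v1: (-4.5,-4.5) → rotate → (-6.31820,0.76179) → ×s → (-10.10912,1.21886) → (-10.11,1.22)
v2: (0,-4) → rotate → (-3.14666,-2.46952) → ×s → (-5.03466,-3.95123) → (-5.03,-3.95)
v3: (3,5) → rotate → (5.78547,0.72690) → ×s → (9.25675,1.16304) → (9.26,1.16)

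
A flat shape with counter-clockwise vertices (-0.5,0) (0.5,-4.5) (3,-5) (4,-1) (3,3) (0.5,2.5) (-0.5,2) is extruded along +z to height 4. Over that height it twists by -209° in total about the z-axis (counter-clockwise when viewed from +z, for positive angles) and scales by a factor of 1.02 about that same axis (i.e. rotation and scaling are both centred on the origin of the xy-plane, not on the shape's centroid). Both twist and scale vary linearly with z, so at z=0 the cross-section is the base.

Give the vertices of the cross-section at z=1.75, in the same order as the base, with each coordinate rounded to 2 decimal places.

t = z/height = 1.75/4 = 0.4375
s = 1 + (scale-1)·z/height = 1 + (1.02-1)·1.75/4 = 1.008750
θ = twist·z/height = -209°·1.75/4 = -91.4375° = -1.595885 rad
cos θ = -0.025086, sin θ = -0.999685 (intermediates below are computed at full precision and shown rounded to 5 d.p.)
v1: (-0.5,0) → rotate → (0.01254,0.49984) → ×s → (0.01265,0.50422) → (0.01,0.50)
v2: (0.5,-4.5) → rotate → (-4.51113,-0.38695) → ×s → (-4.55060,-0.39034) → (-4.55,-0.39)
v3: (3,-5) → rotate → (-5.07369,-2.87362) → ×s → (-5.11808,-2.89877) → (-5.12,-2.90)
v4: (4,-1) → rotate → (-1.10003,-3.97365) → ×s → (-1.10966,-4.00842) → (-1.11,-4.01)
v5: (3,3) → rotate → (2.92380,-3.07432) → ×s → (2.94938,-3.10122) → (2.95,-3.10)
v6: (0.5,2.5) → rotate → (2.48667,-0.56256) → ×s → (2.50843,-0.56748) → (2.51,-0.57)
v7: (-0.5,2) → rotate → (2.01191,0.44967) → ×s → (2.02952,0.45360) → (2.03,0.45)

Cross-section at z=1.75: (0.01,0.50) (-4.55,-0.39) (-5.12,-2.90) (-1.11,-4.01) (2.95,-3.10) (2.51,-0.57) (2.03,0.45)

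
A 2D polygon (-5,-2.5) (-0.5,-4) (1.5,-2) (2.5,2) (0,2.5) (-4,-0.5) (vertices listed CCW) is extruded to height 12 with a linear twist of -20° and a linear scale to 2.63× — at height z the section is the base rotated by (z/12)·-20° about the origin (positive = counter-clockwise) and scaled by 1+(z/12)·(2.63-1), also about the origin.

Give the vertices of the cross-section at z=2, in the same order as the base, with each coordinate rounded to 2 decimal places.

Cross-section at z=2: (-6.53,-2.80) (-0.93,-5.04) (1.76,-2.65) (3.32,2.35) (0.18,3.17) (-5.12,-0.34)

t = z/height = 2/12 = 0.166667
s = 1 + (scale-1)·z/height = 1 + (2.63-1)·2/12 = 1.271667
θ = twist·z/height = -20°·2/12 = -3.3333° = -0.058178 rad
cos θ = 0.998308, sin θ = -0.058145 (intermediates below are computed at full precision and shown rounded to 5 d.p.)
v1: (-5,-2.5) → rotate → (-5.13690,-2.20505) → ×s → (-6.53243,-2.80408) → (-6.53,-2.80)
v2: (-0.5,-4) → rotate → (-0.73173,-3.96416) → ×s → (-0.93052,-5.04109) → (-0.93,-5.04)
v3: (1.5,-2) → rotate → (1.38117,-2.08383) → ×s → (1.75639,-2.64994) → (1.76,-2.65)
v4: (2.5,2) → rotate → (2.61206,1.85125) → ×s → (3.32167,2.35418) → (3.32,2.35)
v5: (0,2.5) → rotate → (0.14536,2.49577) → ×s → (0.18485,3.17379) → (0.18,3.17)
v6: (-4,-0.5) → rotate → (-4.02231,-0.26657) → ×s → (-5.11503,-0.33899) → (-5.12,-0.34)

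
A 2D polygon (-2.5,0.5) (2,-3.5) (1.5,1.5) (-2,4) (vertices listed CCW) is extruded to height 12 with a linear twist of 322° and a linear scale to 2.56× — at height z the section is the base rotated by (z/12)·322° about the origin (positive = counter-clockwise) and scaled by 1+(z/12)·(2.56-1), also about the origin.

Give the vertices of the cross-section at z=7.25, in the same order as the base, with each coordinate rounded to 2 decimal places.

t = z/height = 7.25/12 = 0.604167
s = 1 + (scale-1)·z/height = 1 + (2.56-1)·7.25/12 = 1.942500
θ = twist·z/height = 322°·7.25/12 = 194.5417° = 3.395393 rad
cos θ = -0.967965, sin θ = -0.251084 (intermediates below are computed at full precision and shown rounded to 5 d.p.)
v1: (-2.5,0.5) → rotate → (2.54546,0.14373) → ×s → (4.94455,0.27919) → (4.94,0.28)
v2: (2,-3.5) → rotate → (-2.81472,2.88571) → ×s → (-5.46760,5.60549) → (-5.47,5.61)
v3: (1.5,1.5) → rotate → (-1.07532,-1.82857) → ×s → (-2.08881,-3.55200) → (-2.09,-3.55)
v4: (-2,4) → rotate → (2.94027,-3.36969) → ×s → (5.71147,-6.54563) → (5.71,-6.55)

Cross-section at z=7.25: (4.94,0.28) (-5.47,5.61) (-2.09,-3.55) (5.71,-6.55)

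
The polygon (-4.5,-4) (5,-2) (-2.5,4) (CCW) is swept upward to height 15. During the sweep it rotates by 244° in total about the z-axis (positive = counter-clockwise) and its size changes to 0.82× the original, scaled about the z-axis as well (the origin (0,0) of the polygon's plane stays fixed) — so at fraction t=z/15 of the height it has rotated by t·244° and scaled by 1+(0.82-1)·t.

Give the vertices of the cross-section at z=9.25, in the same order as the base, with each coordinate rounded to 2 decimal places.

Cross-section at z=9.25: (5.23,1.12) (-2.99,3.74) (0.18,-4.19)

t = z/height = 9.25/15 = 0.616667
s = 1 + (scale-1)·z/height = 1 + (0.82-1)·9.25/15 = 0.889000
θ = twist·z/height = 244°·9.25/15 = 150.4667° = 2.626139 rad
cos θ = -0.870069, sin θ = 0.492930 (intermediates below are computed at full precision and shown rounded to 5 d.p.)
v1: (-4.5,-4) → rotate → (5.88703,1.26209) → ×s → (5.23357,1.12200) → (5.23,1.12)
v2: (5,-2) → rotate → (-3.36449,4.20479) → ×s → (-2.99103,3.73806) → (-2.99,3.74)
v3: (-2.5,4) → rotate → (0.20345,-4.71260) → ×s → (0.18087,-4.18950) → (0.18,-4.19)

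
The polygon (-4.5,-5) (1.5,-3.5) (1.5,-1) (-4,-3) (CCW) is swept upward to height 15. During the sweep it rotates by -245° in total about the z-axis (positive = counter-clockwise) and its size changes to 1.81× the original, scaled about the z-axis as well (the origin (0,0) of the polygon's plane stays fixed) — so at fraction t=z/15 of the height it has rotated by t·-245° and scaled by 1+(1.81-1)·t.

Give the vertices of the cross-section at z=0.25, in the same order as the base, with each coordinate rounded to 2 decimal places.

Cross-section at z=0.25: (-4.91,-4.73) (1.26,-3.65) (1.44,-1.12) (-4.26,-2.74)

t = z/height = 0.25/15 = 0.0166667
s = 1 + (scale-1)·z/height = 1 + (1.81-1)·0.25/15 = 1.013500
θ = twist·z/height = -245°·0.25/15 = -4.0833° = -0.071268 rad
cos θ = 0.997462, sin θ = -0.071207 (intermediates below are computed at full precision and shown rounded to 5 d.p.)
v1: (-4.5,-5) → rotate → (-4.84461,-4.66687) → ×s → (-4.91002,-4.72988) → (-4.91,-4.73)
v2: (1.5,-3.5) → rotate → (1.24697,-3.59793) → ×s → (1.26380,-3.64650) → (1.26,-3.65)
v3: (1.5,-1) → rotate → (1.42499,-1.10427) → ×s → (1.44422,-1.11918) → (1.44,-1.12)
v4: (-4,-3) → rotate → (-4.20347,-2.70756) → ×s → (-4.26021,-2.74411) → (-4.26,-2.74)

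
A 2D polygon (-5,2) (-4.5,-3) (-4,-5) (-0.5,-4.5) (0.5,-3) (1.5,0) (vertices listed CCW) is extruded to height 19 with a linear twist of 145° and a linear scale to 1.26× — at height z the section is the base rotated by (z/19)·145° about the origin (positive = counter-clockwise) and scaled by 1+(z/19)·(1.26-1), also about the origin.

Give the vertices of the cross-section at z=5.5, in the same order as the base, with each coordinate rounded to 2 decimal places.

Cross-section at z=5.5: (-5.44,-2.00) (-1.44,-5.63) (0.40,-6.87) (2.84,-3.96) (2.56,-2.04) (1.20,1.08)

t = z/height = 5.5/19 = 0.289474
s = 1 + (scale-1)·z/height = 1 + (1.26-1)·5.5/19 = 1.075263
θ = twist·z/height = 145°·5.5/19 = 41.9737° = 0.732579 rad
cos θ = 0.743452, sin θ = 0.668789 (intermediates below are computed at full precision and shown rounded to 5 d.p.)
v1: (-5,2) → rotate → (-5.05484,-1.85704) → ×s → (-5.43528,-1.99681) → (-5.44,-2.00)
v2: (-4.5,-3) → rotate → (-1.33917,-5.23991) → ×s → (-1.43996,-5.63428) → (-1.44,-5.63)
v3: (-4,-5) → rotate → (0.37014,-6.39242) → ×s → (0.39800,-6.87353) → (0.40,-6.87)
v4: (-0.5,-4.5) → rotate → (2.63783,-3.67993) → ×s → (2.83636,-3.95689) → (2.84,-3.96)
v5: (0.5,-3) → rotate → (2.37809,-1.89596) → ×s → (2.55708,-2.03866) → (2.56,-2.04)
v6: (1.5,0) → rotate → (1.11518,1.00318) → ×s → (1.19911,1.07869) → (1.20,1.08)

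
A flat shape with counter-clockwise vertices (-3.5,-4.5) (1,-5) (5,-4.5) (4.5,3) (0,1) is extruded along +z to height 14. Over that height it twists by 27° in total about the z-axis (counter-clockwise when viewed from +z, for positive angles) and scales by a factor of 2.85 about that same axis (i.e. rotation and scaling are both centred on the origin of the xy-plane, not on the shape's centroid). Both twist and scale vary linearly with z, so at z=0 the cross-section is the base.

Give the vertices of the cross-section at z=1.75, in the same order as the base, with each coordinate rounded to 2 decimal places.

Cross-section at z=1.75: (-3.98,-5.78) (1.59,-6.07) (6.47,-5.17) (5.31,4.01) (-0.07,1.23)

t = z/height = 1.75/14 = 0.125
s = 1 + (scale-1)·z/height = 1 + (2.85-1)·1.75/14 = 1.231250
θ = twist·z/height = 27°·1.75/14 = 3.3750° = 0.058905 rad
cos θ = 0.998266, sin θ = 0.058871 (intermediates below are computed at full precision and shown rounded to 5 d.p.)
v1: (-3.5,-4.5) → rotate → (-3.22901,-4.69824) → ×s → (-3.97572,-5.78471) → (-3.98,-5.78)
v2: (1,-5) → rotate → (1.29262,-4.93246) → ×s → (1.59154,-6.07309) → (1.59,-6.07)
v3: (5,-4.5) → rotate → (5.25625,-4.19784) → ×s → (6.47175,-5.16859) → (6.47,-5.17)
v4: (4.5,3) → rotate → (4.31558,3.25972) → ×s → (5.31356,4.01352) → (5.31,4.01)
v5: (0,1) → rotate → (-0.05887,0.99827) → ×s → (-0.07248,1.22911) → (-0.07,1.23)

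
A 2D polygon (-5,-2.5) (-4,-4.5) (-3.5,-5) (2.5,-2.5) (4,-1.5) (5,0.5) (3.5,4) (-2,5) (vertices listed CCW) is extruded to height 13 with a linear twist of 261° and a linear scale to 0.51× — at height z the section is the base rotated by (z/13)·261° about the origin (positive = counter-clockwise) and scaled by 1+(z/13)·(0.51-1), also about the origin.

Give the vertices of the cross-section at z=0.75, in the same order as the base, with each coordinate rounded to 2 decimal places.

Cross-section at z=0.75: (-4.06,-3.61) (-2.62,-5.23) (-2.02,-5.58) (2.98,-1.71) (4.13,-0.40) (4.57,1.73) (2.27,4.64) (-3.14,4.19)

t = z/height = 0.75/13 = 0.0576923
s = 1 + (scale-1)·z/height = 1 + (0.51-1)·0.75/13 = 0.971731
θ = twist·z/height = 261°·0.75/13 = 15.0577° = 0.262806 rad
cos θ = 0.965665, sin θ = 0.259792 (intermediates below are computed at full precision and shown rounded to 5 d.p.)
v1: (-5,-2.5) → rotate → (-4.17884,-3.71312) → ×s → (-4.06071,-3.60815) → (-4.06,-3.61)
v2: (-4,-4.5) → rotate → (-2.69360,-5.38466) → ×s → (-2.61745,-5.23244) → (-2.62,-5.23)
v3: (-3.5,-5) → rotate → (-2.08087,-5.73759) → ×s → (-2.02204,-5.57540) → (-2.02,-5.58)
v4: (2.5,-2.5) → rotate → (3.06364,-1.76468) → ×s → (2.97703,-1.71480) → (2.98,-1.71)
v5: (4,-1.5) → rotate → (4.25235,-0.40933) → ×s → (4.13214,-0.39776) → (4.13,-0.40)
v6: (5,0.5) → rotate → (4.69843,1.78179) → ×s → (4.56561,1.73142) → (4.57,1.73)
v7: (3.5,4) → rotate → (2.34066,4.77193) → ×s → (2.27449,4.63703) → (2.27,4.64)
v8: (-2,5) → rotate → (-3.23029,4.30874) → ×s → (-3.13897,4.18694) → (-3.14,4.19)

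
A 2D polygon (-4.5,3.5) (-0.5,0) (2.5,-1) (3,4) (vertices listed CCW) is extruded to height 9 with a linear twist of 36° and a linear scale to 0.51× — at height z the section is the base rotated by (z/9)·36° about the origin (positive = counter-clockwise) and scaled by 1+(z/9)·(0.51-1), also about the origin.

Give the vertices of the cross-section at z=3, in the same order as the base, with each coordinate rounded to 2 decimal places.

t = z/height = 3/9 = 0.333333
s = 1 + (scale-1)·z/height = 1 + (0.51-1)·3/9 = 0.836667
θ = twist·z/height = 36°·3/9 = 12.0000° = 0.209440 rad
cos θ = 0.978148, sin θ = 0.207912 (intermediates below are computed at full precision and shown rounded to 5 d.p.)
v1: (-4.5,3.5) → rotate → (-5.12936,2.48791) → ×s → (-4.29156,2.08155) → (-4.29,2.08)
v2: (-0.5,0) → rotate → (-0.48907,-0.10396) → ×s → (-0.40919,-0.08698) → (-0.41,-0.09)
v3: (2.5,-1) → rotate → (2.65328,-0.45837) → ×s → (2.21991,-0.38350) → (2.22,-0.38)
v4: (3,4) → rotate → (2.10280,4.53633) → ×s → (1.75934,3.79539) → (1.76,3.80)

Cross-section at z=3: (-4.29,2.08) (-0.41,-0.09) (2.22,-0.38) (1.76,3.80)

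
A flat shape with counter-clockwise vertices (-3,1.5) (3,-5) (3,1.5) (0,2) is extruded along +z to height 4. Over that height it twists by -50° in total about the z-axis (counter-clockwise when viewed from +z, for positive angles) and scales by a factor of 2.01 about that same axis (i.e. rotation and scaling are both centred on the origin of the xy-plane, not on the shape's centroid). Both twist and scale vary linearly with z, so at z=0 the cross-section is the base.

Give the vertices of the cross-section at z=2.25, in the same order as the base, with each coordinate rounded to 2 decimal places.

t = z/height = 2.25/4 = 0.5625
s = 1 + (scale-1)·z/height = 1 + (2.01-1)·2.25/4 = 1.568125
θ = twist·z/height = -50°·2.25/4 = -28.1250° = -0.490874 rad
cos θ = 0.881921, sin θ = -0.471397 (intermediates below are computed at full precision and shown rounded to 5 d.p.)
v1: (-3,1.5) → rotate → (-1.93867,2.73707) → ×s → (-3.04007,4.29207) → (-3.04,4.29)
v2: (3,-5) → rotate → (0.28878,-5.82380) → ×s → (0.45284,-9.13244) → (0.45,-9.13)
v3: (3,1.5) → rotate → (3.35286,-0.09131) → ×s → (5.25770,-0.14318) → (5.26,-0.14)
v4: (0,2) → rotate → (0.94279,1.76384) → ×s → (1.47842,2.76593) → (1.48,2.77)

Cross-section at z=2.25: (-3.04,4.29) (0.45,-9.13) (5.26,-0.14) (1.48,2.77)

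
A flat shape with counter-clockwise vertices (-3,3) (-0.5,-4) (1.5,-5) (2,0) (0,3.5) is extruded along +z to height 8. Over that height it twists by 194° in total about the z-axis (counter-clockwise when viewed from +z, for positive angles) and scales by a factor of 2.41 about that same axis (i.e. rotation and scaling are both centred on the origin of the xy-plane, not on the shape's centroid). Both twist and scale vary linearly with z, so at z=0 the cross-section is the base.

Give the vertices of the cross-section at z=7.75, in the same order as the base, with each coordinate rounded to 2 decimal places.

Cross-section at z=7.75: (8.01,-6.05) (-0.14,9.54) (-5.15,11.23) (-4.69,-0.65) (1.14,-8.20)

t = z/height = 7.75/8 = 0.96875
s = 1 + (scale-1)·z/height = 1 + (2.41-1)·7.75/8 = 2.365938
θ = twist·z/height = 194°·7.75/8 = 187.9375° = 3.280128 rad
cos θ = -0.990419, sin θ = -0.138093 (intermediates below are computed at full precision and shown rounded to 5 d.p.)
v1: (-3,3) → rotate → (3.38554,-2.55698) → ×s → (8.00997,-6.04965) → (8.01,-6.05)
v2: (-0.5,-4) → rotate → (-0.05716,4.03072) → ×s → (-0.13524,9.53644) → (-0.14,9.54)
v3: (1.5,-5) → rotate → (-2.17609,4.74496) → ×s → (-5.14850,11.22627) → (-5.15,11.23)
v4: (2,0) → rotate → (-1.98084,-0.27619) → ×s → (-4.68654,-0.65344) → (-4.69,-0.65)
v5: (0,3.5) → rotate → (0.48332,-3.46647) → ×s → (1.14352,-8.20145) → (1.14,-8.20)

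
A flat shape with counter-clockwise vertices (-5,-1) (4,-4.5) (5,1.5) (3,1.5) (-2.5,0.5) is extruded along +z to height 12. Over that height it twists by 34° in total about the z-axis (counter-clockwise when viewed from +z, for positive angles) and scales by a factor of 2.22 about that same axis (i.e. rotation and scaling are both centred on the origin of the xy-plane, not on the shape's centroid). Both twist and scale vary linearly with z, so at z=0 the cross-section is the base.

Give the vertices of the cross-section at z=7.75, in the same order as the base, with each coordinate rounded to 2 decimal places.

Cross-section at z=7.75: (-7.62,-5.00) (9.64,-4.79) (7.29,5.83) (3.97,4.49) (-4.48,-0.84)

t = z/height = 7.75/12 = 0.645833
s = 1 + (scale-1)·z/height = 1 + (2.22-1)·7.75/12 = 1.787917
θ = twist·z/height = 34°·7.75/12 = 21.9583° = 0.383245 rad
cos θ = 0.927456, sin θ = 0.373932 (intermediates below are computed at full precision and shown rounded to 5 d.p.)
v1: (-5,-1) → rotate → (-4.26335,-2.79712) → ×s → (-7.62251,-5.00101) → (-7.62,-5.00)
v2: (4,-4.5) → rotate → (5.39252,-2.67782) → ×s → (9.64137,-4.78772) → (9.64,-4.79)
v3: (5,1.5) → rotate → (4.07638,3.26085) → ×s → (7.28823,5.83012) → (7.29,5.83)
v4: (3,1.5) → rotate → (2.22147,2.51298) → ×s → (3.97180,4.49300) → (3.97,4.49)
v5: (-2.5,0.5) → rotate → (-2.50561,-0.47110) → ×s → (-4.47982,-0.84229) → (-4.48,-0.84)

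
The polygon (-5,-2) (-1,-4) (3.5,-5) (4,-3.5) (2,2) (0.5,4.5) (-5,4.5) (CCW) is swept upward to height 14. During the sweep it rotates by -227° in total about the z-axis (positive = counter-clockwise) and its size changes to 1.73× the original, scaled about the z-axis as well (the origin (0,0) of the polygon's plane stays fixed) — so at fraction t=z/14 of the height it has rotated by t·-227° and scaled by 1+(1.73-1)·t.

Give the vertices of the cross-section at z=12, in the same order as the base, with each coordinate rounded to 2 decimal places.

Cross-section at z=12: (8.69,1.10) (3.21,5.88) (-3.46,9.30) (-4.86,7.14) (-3.96,-2.33) (-2.63,-6.88) (6.03,-9.13)

t = z/height = 12/14 = 0.857143
s = 1 + (scale-1)·z/height = 1 + (1.73-1)·12/14 = 1.625714
θ = twist·z/height = -227°·12/14 = -194.5714° = -3.395912 rad
cos θ = -0.967835, sin θ = 0.251587 (intermediates below are computed at full precision and shown rounded to 5 d.p.)
v1: (-5,-2) → rotate → (5.34235,0.67774) → ×s → (8.68513,1.10180) → (8.69,1.10)
v2: (-1,-4) → rotate → (1.97418,3.61975) → ×s → (3.20946,5.88468) → (3.21,5.88)
v3: (3.5,-5) → rotate → (-2.12949,5.71973) → ×s → (-3.46194,9.29864) → (-3.46,9.30)
v4: (4,-3.5) → rotate → (-2.99079,4.39377) → ×s → (-4.86216,7.14301) → (-4.86,7.14)
v5: (2,2) → rotate → (-2.43884,-1.43250) → ×s → (-3.96486,-2.32883) → (-3.96,-2.33)
v6: (0.5,4.5) → rotate → (-1.61606,-4.22946) → ×s → (-2.62725,-6.87590) → (-2.63,-6.88)
v7: (-5,4.5) → rotate → (3.70703,-5.61319) → ×s → (6.02658,-9.12544) → (6.03,-9.13)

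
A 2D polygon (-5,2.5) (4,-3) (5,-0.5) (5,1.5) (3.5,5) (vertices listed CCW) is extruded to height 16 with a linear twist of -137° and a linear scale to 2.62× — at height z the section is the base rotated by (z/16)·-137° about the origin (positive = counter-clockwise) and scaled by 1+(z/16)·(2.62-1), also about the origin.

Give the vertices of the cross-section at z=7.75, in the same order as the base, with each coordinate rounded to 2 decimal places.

t = z/height = 7.75/16 = 0.484375
s = 1 + (scale-1)·z/height = 1 + (2.62-1)·7.75/16 = 1.784688
θ = twist·z/height = -137°·7.75/16 = -66.3594° = -1.158190 rad
cos θ = 0.400999, sin θ = -0.916079 (intermediates below are computed at full precision and shown rounded to 5 d.p.)
v1: (-5,2.5) → rotate → (0.28520,5.58289) → ×s → (0.50900,9.96371) → (0.51,9.96)
v2: (4,-3) → rotate → (-1.14424,-4.86731) → ×s → (-2.04211,-8.68663) → (-2.04,-8.69)
v3: (5,-0.5) → rotate → (1.54695,-4.78089) → ×s → (2.76083,-8.53240) → (2.76,-8.53)
v4: (5,1.5) → rotate → (3.37911,-3.97890) → ×s → (6.03066,-7.10108) → (6.03,-7.10)
v5: (3.5,5) → rotate → (5.98389,-1.20128) → ×s → (10.67937,-2.14391) → (10.68,-2.14)

Cross-section at z=7.75: (0.51,9.96) (-2.04,-8.69) (2.76,-8.53) (6.03,-7.10) (10.68,-2.14)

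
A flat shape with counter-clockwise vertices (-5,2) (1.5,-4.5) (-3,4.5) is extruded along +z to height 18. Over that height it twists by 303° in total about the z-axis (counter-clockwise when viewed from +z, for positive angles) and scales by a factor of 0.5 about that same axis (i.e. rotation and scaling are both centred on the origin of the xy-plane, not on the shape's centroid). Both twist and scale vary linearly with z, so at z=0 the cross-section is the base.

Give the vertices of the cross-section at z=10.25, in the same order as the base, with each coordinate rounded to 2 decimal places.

Cross-section at z=10.25: (3.36,-1.88) (-0.65,3.33) (1.71,-3.47)

t = z/height = 10.25/18 = 0.569444
s = 1 + (scale-1)·z/height = 1 + (0.5-1)·10.25/18 = 0.715278
θ = twist·z/height = 303°·10.25/18 = 172.5417° = 3.011420 rad
cos θ = -0.991540, sin θ = 0.129805 (intermediates below are computed at full precision and shown rounded to 5 d.p.)
v1: (-5,2) → rotate → (4.69809,-2.63210) → ×s → (3.36044,-1.88269) → (3.36,-1.88)
v2: (1.5,-4.5) → rotate → (-0.90319,4.65664) → ×s → (-0.64603,3.33079) → (-0.65,3.33)
v3: (-3,4.5) → rotate → (2.39050,-4.85134) → ×s → (1.70987,-3.47006) → (1.71,-3.47)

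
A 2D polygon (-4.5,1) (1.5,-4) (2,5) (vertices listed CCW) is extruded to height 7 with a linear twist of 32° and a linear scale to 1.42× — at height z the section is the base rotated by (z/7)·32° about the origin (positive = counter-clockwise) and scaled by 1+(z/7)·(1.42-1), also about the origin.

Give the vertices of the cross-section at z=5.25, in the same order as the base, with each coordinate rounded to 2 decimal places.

t = z/height = 5.25/7 = 0.75
s = 1 + (scale-1)·z/height = 1 + (1.42-1)·5.25/7 = 1.315000
θ = twist·z/height = 32°·5.25/7 = 24.0000° = 0.418879 rad
cos θ = 0.913545, sin θ = 0.406737 (intermediates below are computed at full precision and shown rounded to 5 d.p.)
v1: (-4.5,1) → rotate → (-4.51769,-0.91677) → ×s → (-5.94076,-1.20555) → (-5.94,-1.21)
v2: (1.5,-4) → rotate → (2.99726,-3.04408) → ×s → (3.94140,-4.00296) → (3.94,-4.00)
v3: (2,5) → rotate → (-0.20659,5.38120) → ×s → (-0.27167,7.07628) → (-0.27,7.08)

Cross-section at z=5.25: (-5.94,-1.21) (3.94,-4.00) (-0.27,7.08)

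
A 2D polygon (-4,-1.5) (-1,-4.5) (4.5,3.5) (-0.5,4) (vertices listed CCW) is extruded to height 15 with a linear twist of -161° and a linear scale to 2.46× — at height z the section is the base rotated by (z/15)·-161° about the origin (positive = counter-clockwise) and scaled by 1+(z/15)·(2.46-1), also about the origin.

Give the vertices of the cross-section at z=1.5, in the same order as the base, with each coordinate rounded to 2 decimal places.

Cross-section at z=1.5: (-4.88,-0.38) (-2.53,-4.64) (6.07,2.42) (0.72,4.56)

t = z/height = 1.5/15 = 0.1
s = 1 + (scale-1)·z/height = 1 + (2.46-1)·1.5/15 = 1.146000
θ = twist·z/height = -161°·1.5/15 = -16.1000° = -0.280998 rad
cos θ = 0.960779, sin θ = -0.277315 (intermediates below are computed at full precision and shown rounded to 5 d.p.)
v1: (-4,-1.5) → rotate → (-4.25909,-0.33191) → ×s → (-4.88092,-0.38037) → (-4.88,-0.38)
v2: (-1,-4.5) → rotate → (-2.20870,-4.04619) → ×s → (-2.53116,-4.63694) → (-2.53,-4.64)
v3: (4.5,3.5) → rotate → (5.29411,2.11481) → ×s → (6.06705,2.42357) → (6.07,2.42)
v4: (-0.5,4) → rotate → (0.62887,3.98177) → ×s → (0.72068,4.56311) → (0.72,4.56)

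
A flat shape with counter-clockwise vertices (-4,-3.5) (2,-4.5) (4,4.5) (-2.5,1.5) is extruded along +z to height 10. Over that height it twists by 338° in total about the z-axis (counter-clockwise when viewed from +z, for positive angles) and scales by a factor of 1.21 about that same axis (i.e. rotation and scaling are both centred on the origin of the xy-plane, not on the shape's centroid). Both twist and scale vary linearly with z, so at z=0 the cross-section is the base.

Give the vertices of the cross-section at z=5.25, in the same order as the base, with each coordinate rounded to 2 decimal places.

t = z/height = 5.25/10 = 0.525
s = 1 + (scale-1)·z/height = 1 + (1.21-1)·5.25/10 = 1.110250
θ = twist·z/height = 338°·5.25/10 = 177.4500° = 3.097087 rad
cos θ = -0.999010, sin θ = 0.044491 (intermediates below are computed at full precision and shown rounded to 5 d.p.)
v1: (-4,-3.5) → rotate → (4.15176,3.31857) → ×s → (4.60949,3.68444) → (4.61,3.68)
v2: (2,-4.5) → rotate → (-1.79781,4.58453) → ×s → (-1.99602,5.08997) → (-2.00,5.09)
v3: (4,4.5) → rotate → (-4.19625,-4.31758) → ×s → (-4.65889,-4.79359) → (-4.66,-4.79)
v4: (-2.5,1.5) → rotate → (2.43079,-1.60974) → ×s → (2.69878,-1.78722) → (2.70,-1.79)

Cross-section at z=5.25: (4.61,3.68) (-2.00,5.09) (-4.66,-4.79) (2.70,-1.79)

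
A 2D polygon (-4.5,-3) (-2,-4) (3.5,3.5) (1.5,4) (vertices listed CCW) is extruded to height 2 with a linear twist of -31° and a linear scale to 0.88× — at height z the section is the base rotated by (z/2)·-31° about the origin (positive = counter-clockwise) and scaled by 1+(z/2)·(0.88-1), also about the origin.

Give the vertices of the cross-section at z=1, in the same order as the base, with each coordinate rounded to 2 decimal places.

Cross-section at z=1: (-4.83,-1.59) (-2.82,-3.12) (4.05,2.29) (2.36,3.25)

t = z/height = 1/2 = 0.5
s = 1 + (scale-1)·z/height = 1 + (0.88-1)·1/2 = 0.940000
θ = twist·z/height = -31°·1/2 = -15.5000° = -0.270526 rad
cos θ = 0.963630, sin θ = -0.267238 (intermediates below are computed at full precision and shown rounded to 5 d.p.)
v1: (-4.5,-3) → rotate → (-5.13805,-1.68832) → ×s → (-4.82977,-1.58702) → (-4.83,-1.59)
v2: (-2,-4) → rotate → (-2.99621,-3.32005) → ×s → (-2.81644,-3.12084) → (-2.82,-3.12)
v3: (3.5,3.5) → rotate → (4.30804,2.43737) → ×s → (4.04956,2.29113) → (4.05,2.29)
v4: (1.5,4) → rotate → (2.51440,3.45366) → ×s → (2.36354,3.24644) → (2.36,3.25)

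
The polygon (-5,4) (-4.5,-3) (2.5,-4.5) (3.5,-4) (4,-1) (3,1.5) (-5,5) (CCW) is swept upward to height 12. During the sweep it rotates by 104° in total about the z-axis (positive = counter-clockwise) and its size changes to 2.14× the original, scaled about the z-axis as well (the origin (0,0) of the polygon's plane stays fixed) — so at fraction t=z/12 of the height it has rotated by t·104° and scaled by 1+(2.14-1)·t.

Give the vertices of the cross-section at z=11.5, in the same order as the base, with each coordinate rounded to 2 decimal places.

Cross-section at z=11.5: (-6.49,-11.72) (7.77,-8.23) (8.40,6.74) (7.02,8.63) (0.66,8.60) (-4.15,5.66) (-8.56,-12.07)

t = z/height = 11.5/12 = 0.958333
s = 1 + (scale-1)·z/height = 1 + (2.14-1)·11.5/12 = 2.092500
θ = twist·z/height = 104°·11.5/12 = 99.6667° = 1.739511 rad
cos θ = -0.167916, sin θ = 0.985801 (intermediates below are computed at full precision and shown rounded to 5 d.p.)
v1: (-5,4) → rotate → (-3.10363,-5.60067) → ×s → (-6.49434,-11.71940) → (-6.49,-11.72)
v2: (-4.5,-3) → rotate → (3.71303,-3.93236) → ×s → (7.76951,-8.22846) → (7.77,-8.23)
v3: (2.5,-4.5) → rotate → (4.01632,3.22012) → ×s → (8.40414,6.73811) → (8.40,6.74)
v4: (3.5,-4) → rotate → (3.35550,4.12197) → ×s → (7.02138,8.62522) → (7.02,8.63)
v5: (4,-1) → rotate → (0.31414,4.11112) → ×s → (0.65733,8.60252) → (0.66,8.60)
v6: (3,1.5) → rotate → (-1.98245,2.70553) → ×s → (-4.14828,5.66132) → (-4.15,5.66)
v7: (-5,5) → rotate → (-4.08943,-5.76859) → ×s → (-8.55713,-12.07077) → (-8.56,-12.07)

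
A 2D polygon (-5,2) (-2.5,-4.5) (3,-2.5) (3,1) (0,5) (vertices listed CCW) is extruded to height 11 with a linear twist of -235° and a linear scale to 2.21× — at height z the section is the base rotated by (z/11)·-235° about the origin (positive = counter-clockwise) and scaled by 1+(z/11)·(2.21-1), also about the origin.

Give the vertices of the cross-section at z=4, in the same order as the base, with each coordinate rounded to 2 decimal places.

Cross-section at z=4: (2.30,7.41) (-6.74,3.08) (-3.25,-4.59) (1.78,-4.19) (7.18,0.57)

t = z/height = 4/11 = 0.363636
s = 1 + (scale-1)·z/height = 1 + (2.21-1)·4/11 = 1.440000
θ = twist·z/height = -235°·4/11 = -85.4545° = -1.491463 rad
cos θ = 0.079250, sin θ = -0.996855 (intermediates below are computed at full precision and shown rounded to 5 d.p.)
v1: (-5,2) → rotate → (1.59746,5.14277) → ×s → (2.30034,7.40559) → (2.30,7.41)
v2: (-2.5,-4.5) → rotate → (-4.68397,2.13551) → ×s → (-6.74492,3.07514) → (-6.74,3.08)
v3: (3,-2.5) → rotate → (-2.25439,-3.18869) → ×s → (-3.24632,-4.59171) → (-3.25,-4.59)
v4: (3,1) → rotate → (1.23460,-2.91131) → ×s → (1.77783,-4.19229) → (1.78,-4.19)
v5: (0,5) → rotate → (4.98427,0.39625) → ×s → (7.17735,0.57060) → (7.18,0.57)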